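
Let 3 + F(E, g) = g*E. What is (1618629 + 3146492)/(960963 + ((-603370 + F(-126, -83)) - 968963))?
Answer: -4765121/600915 ≈ -7.9298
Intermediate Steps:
F(E, g) = -3 + E*g (F(E, g) = -3 + g*E = -3 + E*g)
(1618629 + 3146492)/(960963 + ((-603370 + F(-126, -83)) - 968963)) = (1618629 + 3146492)/(960963 + ((-603370 + (-3 - 126*(-83))) - 968963)) = 4765121/(960963 + ((-603370 + (-3 + 10458)) - 968963)) = 4765121/(960963 + ((-603370 + 10455) - 968963)) = 4765121/(960963 + (-592915 - 968963)) = 4765121/(960963 - 1561878) = 4765121/(-600915) = 4765121*(-1/600915) = -4765121/600915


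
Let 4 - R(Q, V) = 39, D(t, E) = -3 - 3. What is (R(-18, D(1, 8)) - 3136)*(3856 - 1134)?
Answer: -8631462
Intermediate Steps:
D(t, E) = -6
R(Q, V) = -35 (R(Q, V) = 4 - 1*39 = 4 - 39 = -35)
(R(-18, D(1, 8)) - 3136)*(3856 - 1134) = (-35 - 3136)*(3856 - 1134) = -3171*2722 = -8631462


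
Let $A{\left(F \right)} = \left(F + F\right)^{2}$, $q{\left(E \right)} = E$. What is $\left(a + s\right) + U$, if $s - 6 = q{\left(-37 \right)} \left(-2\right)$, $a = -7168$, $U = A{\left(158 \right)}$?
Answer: $92768$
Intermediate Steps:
$A{\left(F \right)} = 4 F^{2}$ ($A{\left(F \right)} = \left(2 F\right)^{2} = 4 F^{2}$)
$U = 99856$ ($U = 4 \cdot 158^{2} = 4 \cdot 24964 = 99856$)
$s = 80$ ($s = 6 - -74 = 6 + 74 = 80$)
$\left(a + s\right) + U = \left(-7168 + 80\right) + 99856 = -7088 + 99856 = 92768$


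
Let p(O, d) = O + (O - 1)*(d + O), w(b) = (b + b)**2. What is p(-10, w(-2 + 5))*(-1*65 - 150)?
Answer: 63640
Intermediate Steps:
w(b) = 4*b**2 (w(b) = (2*b)**2 = 4*b**2)
p(O, d) = O + (-1 + O)*(O + d)
p(-10, w(-2 + 5))*(-1*65 - 150) = ((-10)**2 - 4*(-2 + 5)**2 - 40*(-2 + 5)**2)*(-1*65 - 150) = (100 - 4*3**2 - 40*3**2)*(-65 - 150) = (100 - 4*9 - 40*9)*(-215) = (100 - 1*36 - 10*36)*(-215) = (100 - 36 - 360)*(-215) = -296*(-215) = 63640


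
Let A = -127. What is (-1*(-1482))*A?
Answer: -188214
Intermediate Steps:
(-1*(-1482))*A = -1*(-1482)*(-127) = 1482*(-127) = -188214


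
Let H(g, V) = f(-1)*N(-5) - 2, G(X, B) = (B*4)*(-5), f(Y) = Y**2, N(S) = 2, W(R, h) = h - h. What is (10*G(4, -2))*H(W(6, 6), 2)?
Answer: 0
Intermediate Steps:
W(R, h) = 0
G(X, B) = -20*B (G(X, B) = (4*B)*(-5) = -20*B)
H(g, V) = 0 (H(g, V) = (-1)**2*2 - 2 = 1*2 - 2 = 2 - 2 = 0)
(10*G(4, -2))*H(W(6, 6), 2) = (10*(-20*(-2)))*0 = (10*40)*0 = 400*0 = 0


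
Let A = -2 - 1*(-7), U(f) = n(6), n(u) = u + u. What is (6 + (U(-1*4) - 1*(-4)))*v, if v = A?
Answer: 110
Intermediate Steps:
n(u) = 2*u
U(f) = 12 (U(f) = 2*6 = 12)
A = 5 (A = -2 + 7 = 5)
v = 5
(6 + (U(-1*4) - 1*(-4)))*v = (6 + (12 - 1*(-4)))*5 = (6 + (12 + 4))*5 = (6 + 16)*5 = 22*5 = 110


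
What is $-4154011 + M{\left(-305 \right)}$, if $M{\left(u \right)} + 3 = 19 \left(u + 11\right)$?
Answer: $-4159600$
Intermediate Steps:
$M{\left(u \right)} = 206 + 19 u$ ($M{\left(u \right)} = -3 + 19 \left(u + 11\right) = -3 + 19 \left(11 + u\right) = -3 + \left(209 + 19 u\right) = 206 + 19 u$)
$-4154011 + M{\left(-305 \right)} = -4154011 + \left(206 + 19 \left(-305\right)\right) = -4154011 + \left(206 - 5795\right) = -4154011 - 5589 = -4159600$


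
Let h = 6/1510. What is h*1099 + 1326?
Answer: 1004427/755 ≈ 1330.4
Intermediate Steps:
h = 3/755 (h = 6*(1/1510) = 3/755 ≈ 0.0039735)
h*1099 + 1326 = (3/755)*1099 + 1326 = 3297/755 + 1326 = 1004427/755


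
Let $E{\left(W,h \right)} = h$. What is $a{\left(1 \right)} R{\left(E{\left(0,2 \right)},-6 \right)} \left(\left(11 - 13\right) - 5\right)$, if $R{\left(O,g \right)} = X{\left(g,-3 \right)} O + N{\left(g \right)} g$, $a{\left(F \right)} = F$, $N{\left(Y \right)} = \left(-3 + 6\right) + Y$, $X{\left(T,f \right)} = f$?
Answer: $-84$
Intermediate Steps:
$N{\left(Y \right)} = 3 + Y$
$R{\left(O,g \right)} = - 3 O + g \left(3 + g\right)$ ($R{\left(O,g \right)} = - 3 O + \left(3 + g\right) g = - 3 O + g \left(3 + g\right)$)
$a{\left(1 \right)} R{\left(E{\left(0,2 \right)},-6 \right)} \left(\left(11 - 13\right) - 5\right) = 1 \left(\left(-3\right) 2 - 6 \left(3 - 6\right)\right) \left(\left(11 - 13\right) - 5\right) = 1 \left(-6 - -18\right) \left(-2 - 5\right) = 1 \left(-6 + 18\right) \left(-7\right) = 1 \cdot 12 \left(-7\right) = 12 \left(-7\right) = -84$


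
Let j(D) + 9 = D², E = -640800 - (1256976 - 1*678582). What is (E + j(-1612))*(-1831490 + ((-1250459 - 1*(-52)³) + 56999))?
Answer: -3978491178622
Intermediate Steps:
E = -1219194 (E = -640800 - (1256976 - 678582) = -640800 - 1*578394 = -640800 - 578394 = -1219194)
j(D) = -9 + D²
(E + j(-1612))*(-1831490 + ((-1250459 - 1*(-52)³) + 56999)) = (-1219194 + (-9 + (-1612)²))*(-1831490 + ((-1250459 - 1*(-52)³) + 56999)) = (-1219194 + (-9 + 2598544))*(-1831490 + ((-1250459 - 1*(-140608)) + 56999)) = (-1219194 + 2598535)*(-1831490 + ((-1250459 + 140608) + 56999)) = 1379341*(-1831490 + (-1109851 + 56999)) = 1379341*(-1831490 - 1052852) = 1379341*(-2884342) = -3978491178622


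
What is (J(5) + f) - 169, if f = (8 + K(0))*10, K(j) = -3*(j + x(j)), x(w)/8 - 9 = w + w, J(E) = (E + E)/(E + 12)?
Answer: -38223/17 ≈ -2248.4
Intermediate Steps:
J(E) = 2*E/(12 + E) (J(E) = (2*E)/(12 + E) = 2*E/(12 + E))
x(w) = 72 + 16*w (x(w) = 72 + 8*(w + w) = 72 + 8*(2*w) = 72 + 16*w)
K(j) = -216 - 51*j (K(j) = -3*(j + (72 + 16*j)) = -3*(72 + 17*j) = -216 - 51*j)
f = -2080 (f = (8 + (-216 - 51*0))*10 = (8 + (-216 + 0))*10 = (8 - 216)*10 = -208*10 = -2080)
(J(5) + f) - 169 = (2*5/(12 + 5) - 2080) - 169 = (2*5/17 - 2080) - 169 = (2*5*(1/17) - 2080) - 169 = (10/17 - 2080) - 169 = -35350/17 - 169 = -38223/17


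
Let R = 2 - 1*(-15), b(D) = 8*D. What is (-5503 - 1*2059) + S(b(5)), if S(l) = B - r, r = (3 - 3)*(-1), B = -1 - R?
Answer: -7580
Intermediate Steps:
R = 17 (R = 2 + 15 = 17)
B = -18 (B = -1 - 1*17 = -1 - 17 = -18)
r = 0 (r = 0*(-1) = 0)
S(l) = -18 (S(l) = -18 - 1*0 = -18 + 0 = -18)
(-5503 - 1*2059) + S(b(5)) = (-5503 - 1*2059) - 18 = (-5503 - 2059) - 18 = -7562 - 18 = -7580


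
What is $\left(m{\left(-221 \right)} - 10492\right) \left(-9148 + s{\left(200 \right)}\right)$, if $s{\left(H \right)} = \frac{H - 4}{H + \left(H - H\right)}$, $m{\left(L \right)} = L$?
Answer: $\frac{4899601263}{50} \approx 9.7992 \cdot 10^{7}$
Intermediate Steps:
$s{\left(H \right)} = \frac{-4 + H}{H}$ ($s{\left(H \right)} = \frac{-4 + H}{H + 0} = \frac{-4 + H}{H}$)
$\left(m{\left(-221 \right)} - 10492\right) \left(-9148 + s{\left(200 \right)}\right) = \left(-221 - 10492\right) \left(-9148 + \frac{-4 + 200}{200}\right) = - 10713 \left(-9148 + \frac{1}{200} \cdot 196\right) = - 10713 \left(-9148 + \frac{49}{50}\right) = \left(-10713\right) \left(- \frac{457351}{50}\right) = \frac{4899601263}{50}$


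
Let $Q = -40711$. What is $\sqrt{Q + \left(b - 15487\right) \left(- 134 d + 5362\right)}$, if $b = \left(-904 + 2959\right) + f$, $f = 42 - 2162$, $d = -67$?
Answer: $i \sqrt{223056391} \approx 14935.0 i$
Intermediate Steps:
$f = -2120$ ($f = 42 - 2162 = -2120$)
$b = -65$ ($b = \left(-904 + 2959\right) - 2120 = 2055 - 2120 = -65$)
$\sqrt{Q + \left(b - 15487\right) \left(- 134 d + 5362\right)} = \sqrt{-40711 + \left(-65 - 15487\right) \left(\left(-134\right) \left(-67\right) + 5362\right)} = \sqrt{-40711 - 15552 \left(8978 + 5362\right)} = \sqrt{-40711 - 223015680} = \sqrt{-223056391} = i \sqrt{223056391}$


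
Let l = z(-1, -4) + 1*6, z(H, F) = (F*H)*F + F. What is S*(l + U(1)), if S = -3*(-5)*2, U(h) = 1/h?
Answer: -390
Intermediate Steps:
S = 30 (S = 15*2 = 30)
z(H, F) = F + H*F² (z(H, F) = H*F² + F = F + H*F²)
l = -14 (l = -4*(1 - 4*(-1)) + 1*6 = -4*(1 + 4) + 6 = -4*5 + 6 = -20 + 6 = -14)
S*(l + U(1)) = 30*(-14 + 1/1) = 30*(-14 + 1) = 30*(-13) = -390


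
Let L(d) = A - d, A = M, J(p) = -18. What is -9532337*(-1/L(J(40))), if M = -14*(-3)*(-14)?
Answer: -9532337/570 ≈ -16723.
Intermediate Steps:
M = -588 (M = 42*(-14) = -588)
A = -588
L(d) = -588 - d
-9532337*(-1/L(J(40))) = -9532337*(-1/(-588 - 1*(-18))) = -9532337*(-1/(-588 + 18)) = -9532337/((-1*(-570))) = -9532337/570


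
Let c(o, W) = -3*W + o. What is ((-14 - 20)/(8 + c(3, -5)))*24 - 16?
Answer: -616/13 ≈ -47.385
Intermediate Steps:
c(o, W) = o - 3*W
((-14 - 20)/(8 + c(3, -5)))*24 - 16 = ((-14 - 20)/(8 + (3 - 3*(-5))))*24 - 16 = -34/(8 + (3 + 15))*24 - 16 = -34/(8 + 18)*24 - 16 = -34/26*24 - 16 = -34*1/26*24 - 16 = -17/13*24 - 16 = -408/13 - 16 = -616/13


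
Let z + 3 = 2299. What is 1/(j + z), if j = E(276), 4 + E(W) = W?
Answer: 1/2568 ≈ 0.00038941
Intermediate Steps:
E(W) = -4 + W
z = 2296 (z = -3 + 2299 = 2296)
j = 272 (j = -4 + 276 = 272)
1/(j + z) = 1/(272 + 2296) = 1/2568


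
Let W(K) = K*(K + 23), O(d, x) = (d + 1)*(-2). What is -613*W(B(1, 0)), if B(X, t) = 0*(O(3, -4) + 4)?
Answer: 0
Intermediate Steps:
O(d, x) = -2 - 2*d (O(d, x) = (1 + d)*(-2) = -2 - 2*d)
B(X, t) = 0 (B(X, t) = 0*((-2 - 2*3) + 4) = 0*((-2 - 6) + 4) = 0*(-8 + 4) = 0*(-4) = 0)
W(K) = K*(23 + K)
-613*W(B(1, 0)) = -0*(23 + 0) = -0*23 = -613*0 = 0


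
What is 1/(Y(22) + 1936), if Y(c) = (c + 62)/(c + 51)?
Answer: 73/141412 ≈ 0.00051622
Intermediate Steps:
Y(c) = (62 + c)/(51 + c)
1/(Y(22) + 1936) = 1/((62 + 22)/(51 + 22) + 1936) = 1/(84/73 + 1936) = 1/(141412/73) = 73/141412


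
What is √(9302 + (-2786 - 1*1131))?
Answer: √5385 ≈ 73.383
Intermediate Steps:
√(9302 + (-2786 - 1*1131)) = √(9302 + (-2786 - 1131)) = √(9302 - 3917) = √5385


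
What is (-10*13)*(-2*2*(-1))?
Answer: -520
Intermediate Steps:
(-10*13)*(-2*2*(-1)) = -(-520)*(-1) = -130*4 = -520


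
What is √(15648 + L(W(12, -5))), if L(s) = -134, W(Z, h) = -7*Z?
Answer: √15514 ≈ 124.56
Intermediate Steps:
√(15648 + L(W(12, -5))) = √(15648 - 134) = √15514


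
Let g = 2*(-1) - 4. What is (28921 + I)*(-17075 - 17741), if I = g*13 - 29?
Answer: -1003188224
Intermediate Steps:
g = -6 (g = -2 - 4 = -6)
I = -107 (I = -6*13 - 29 = -78 - 29 = -107)
(28921 + I)*(-17075 - 17741) = (28921 - 107)*(-17075 - 17741) = 28814*(-34816) = -1003188224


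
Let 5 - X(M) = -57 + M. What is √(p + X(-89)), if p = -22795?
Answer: 6*I*√629 ≈ 150.48*I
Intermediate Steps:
X(M) = 62 - M (X(M) = 5 - (-57 + M) = 5 + (57 - M) = 62 - M)
√(p + X(-89)) = √(-22795 + (62 - 1*(-89))) = √(-22795 + (62 + 89)) = √(-22795 + 151) = √(-22644) = 6*I*√629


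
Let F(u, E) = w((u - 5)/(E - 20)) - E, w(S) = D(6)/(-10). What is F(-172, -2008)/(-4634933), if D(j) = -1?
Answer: -20081/46349330 ≈ -0.00043325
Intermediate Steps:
w(S) = ⅒ (w(S) = -1/(-10) = -1*(-⅒) = ⅒)
F(u, E) = ⅒ - E
F(-172, -2008)/(-4634933) = (⅒ - 1*(-2008))/(-4634933) = (⅒ + 2008)*(-1/4634933) = (20081/10)*(-1/4634933) = -20081/46349330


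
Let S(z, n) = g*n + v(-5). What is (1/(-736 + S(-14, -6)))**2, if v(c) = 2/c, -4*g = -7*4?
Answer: 25/15147664 ≈ 1.6504e-6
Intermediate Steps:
g = 7 (g = -(-7)*4/4 = -1/4*(-28) = 7)
S(z, n) = -2/5 + 7*n (S(z, n) = 7*n + 2/(-5) = 7*n + 2*(-1/5) = 7*n - 2/5 = -2/5 + 7*n)
(1/(-736 + S(-14, -6)))**2 = (1/(-736 + (-2/5 + 7*(-6))))**2 = (1/(-736 + (-2/5 - 42)))**2 = (1/(-736 - 212/5))**2 = (1/(-3892/5))**2 = (-5/3892)**2 = 25/15147664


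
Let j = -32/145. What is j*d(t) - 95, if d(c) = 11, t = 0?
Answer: -14127/145 ≈ -97.428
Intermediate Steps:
j = -32/145 (j = -32*1/145 = -32/145 ≈ -0.22069)
j*d(t) - 95 = -32/145*11 - 95 = -352/145 - 95 = -14127/145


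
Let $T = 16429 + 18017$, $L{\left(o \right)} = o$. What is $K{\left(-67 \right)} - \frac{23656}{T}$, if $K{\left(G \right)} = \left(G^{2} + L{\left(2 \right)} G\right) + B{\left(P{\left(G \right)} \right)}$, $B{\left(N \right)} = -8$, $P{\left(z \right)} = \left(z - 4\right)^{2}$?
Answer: $\frac{74856553}{17223} \approx 4346.3$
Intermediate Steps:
$T = 34446$
$P{\left(z \right)} = \left(-4 + z\right)^{2}$ ($P{\left(z \right)} = \left(z - 4\right)^{2} = \left(-4 + z\right)^{2}$)
$K{\left(G \right)} = -8 + G^{2} + 2 G$ ($K{\left(G \right)} = \left(G^{2} + 2 G\right) - 8 = -8 + G^{2} + 2 G$)
$K{\left(-67 \right)} - \frac{23656}{T} = \left(-8 + \left(-67\right)^{2} + 2 \left(-67\right)\right) - \frac{23656}{34446} = \left(-8 + 4489 - 134\right) - 23656 \cdot \frac{1}{34446} = 4347 - \frac{11828}{17223} = \frac{74856553}{17223}$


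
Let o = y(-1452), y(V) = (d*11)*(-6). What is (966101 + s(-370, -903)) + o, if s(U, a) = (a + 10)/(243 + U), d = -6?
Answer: 122746012/127 ≈ 9.6650e+5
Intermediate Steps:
y(V) = 396 (y(V) = -6*11*(-6) = -66*(-6) = 396)
s(U, a) = (10 + a)/(243 + U)
o = 396
(966101 + s(-370, -903)) + o = (966101 + (10 - 903)/(243 - 370)) + 396 = (966101 - 893/(-127)) + 396 = (966101 - 1/127*(-893)) + 396 = (966101 + 893/127) + 396 = 122695720/127 + 396 = 122746012/127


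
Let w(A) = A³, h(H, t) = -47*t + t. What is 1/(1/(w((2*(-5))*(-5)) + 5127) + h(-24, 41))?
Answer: -130127/245419521 ≈ -0.00053022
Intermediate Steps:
h(H, t) = -46*t
1/(1/(w((2*(-5))*(-5)) + 5127) + h(-24, 41)) = 1/(1/(((2*(-5))*(-5))³ + 5127) - 46*41) = 1/(1/((-10*(-5))³ + 5127) - 1886) = 1/(1/(50³ + 5127) - 1886) = 1/(1/(125000 + 5127) - 1886) = 1/(1/130127 - 1886) = 1/(-245419521/130127) = -130127/245419521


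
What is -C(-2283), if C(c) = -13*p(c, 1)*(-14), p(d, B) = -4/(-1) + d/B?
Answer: 414778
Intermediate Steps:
p(d, B) = 4 + d/B (p(d, B) = -4*(-1) + d/B = 4 + d/B)
C(c) = 728 + 182*c (C(c) = -13*(4 + c/1)*(-14) = -13*(4 + c*1)*(-14) = -13*(4 + c)*(-14) = (-52 - 13*c)*(-14) = 728 + 182*c)
-C(-2283) = -(728 + 182*(-2283)) = -(728 - 415506) = -1*(-414778) = 414778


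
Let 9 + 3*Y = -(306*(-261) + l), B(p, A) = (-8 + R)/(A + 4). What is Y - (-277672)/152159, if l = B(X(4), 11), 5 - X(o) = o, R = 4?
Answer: 182277522821/6847155 ≈ 26621.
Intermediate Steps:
X(o) = 5 - o
B(p, A) = -4/(4 + A) (B(p, A) = (-8 + 4)/(A + 4) = -4/(4 + A))
l = -4/15 (l = -4/(4 + 11) = -4/15 ≈ -0.26667)
Y = 1197859/45 (Y = -3 + (-(306*(-261) - 4/15))/3 = -3 + (-(-79866 - 4/15))/3 = -3 + (-1*(-1197994/15))/3 = -3 + (⅓)*(1197994/15) = -3 + 1197994/45 = 1197859/45 ≈ 26619.)
Y - (-277672)/152159 = 1197859/45 - (-277672)/152159 = 1197859/45 - 1*(-277672/152159) = 1197859/45 + 277672/152159 = 182277522821/6847155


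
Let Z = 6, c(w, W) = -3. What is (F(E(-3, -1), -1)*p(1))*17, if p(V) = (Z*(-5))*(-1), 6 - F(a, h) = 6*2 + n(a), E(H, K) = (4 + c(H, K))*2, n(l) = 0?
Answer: -3060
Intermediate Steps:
E(H, K) = 2 (E(H, K) = (4 - 3)*2 = 1*2 = 2)
F(a, h) = -6 (F(a, h) = 6 - (6*2 + 0) = 6 - (12 + 0) = 6 - 1*12 = 6 - 12 = -6)
p(V) = 30 (p(V) = (6*(-5))*(-1) = -30*(-1) = 30)
(F(E(-3, -1), -1)*p(1))*17 = -6*30*17 = -180*17 = -3060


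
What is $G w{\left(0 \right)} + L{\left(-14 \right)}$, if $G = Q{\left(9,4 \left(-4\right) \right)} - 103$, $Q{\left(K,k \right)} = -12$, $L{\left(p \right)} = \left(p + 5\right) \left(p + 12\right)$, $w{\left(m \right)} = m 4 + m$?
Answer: $18$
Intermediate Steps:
$w{\left(m \right)} = 5 m$ ($w{\left(m \right)} = 4 m + m = 5 m$)
$L{\left(p \right)} = \left(5 + p\right) \left(12 + p\right)$
$G = -115$ ($G = -12 - 103 = -115$)
$G w{\left(0 \right)} + L{\left(-14 \right)} = - 115 \cdot 5 \cdot 0 + \left(60 + \left(-14\right)^{2} + 17 \left(-14\right)\right) = \left(-115\right) 0 + \left(60 + 196 - 238\right) = 0 + 18 = 18$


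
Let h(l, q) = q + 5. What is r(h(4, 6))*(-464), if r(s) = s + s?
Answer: -10208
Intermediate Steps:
h(l, q) = 5 + q
r(s) = 2*s
r(h(4, 6))*(-464) = (2*(5 + 6))*(-464) = (2*11)*(-464) = 22*(-464) = -10208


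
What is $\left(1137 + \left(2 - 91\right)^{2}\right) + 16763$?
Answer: $25821$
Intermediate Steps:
$\left(1137 + \left(2 - 91\right)^{2}\right) + 16763 = \left(1137 + \left(-89\right)^{2}\right) + 16763 = \left(1137 + 7921\right) + 16763 = 9058 + 16763 = 25821$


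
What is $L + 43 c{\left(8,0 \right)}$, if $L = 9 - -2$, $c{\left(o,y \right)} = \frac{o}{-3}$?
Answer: $- \frac{311}{3} \approx -103.67$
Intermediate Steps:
$c{\left(o,y \right)} = - \frac{o}{3}$ ($c{\left(o,y \right)} = o \left(- \frac{1}{3}\right) = - \frac{o}{3}$)
$L = 11$ ($L = 9 + 2 = 11$)
$L + 43 c{\left(8,0 \right)} = 11 + 43 \left(\left(- \frac{1}{3}\right) 8\right) = 11 + 43 \left(- \frac{8}{3}\right) = 11 - \frac{344}{3} = - \frac{311}{3}$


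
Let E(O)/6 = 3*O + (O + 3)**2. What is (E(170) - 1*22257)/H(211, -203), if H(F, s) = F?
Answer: 160377/211 ≈ 760.08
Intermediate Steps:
E(O) = 6*(3 + O)**2 + 18*O (E(O) = 6*(3*O + (O + 3)**2) = 6*(3*O + (3 + O)**2) = 6*((3 + O)**2 + 3*O) = 6*(3 + O)**2 + 18*O)
(E(170) - 1*22257)/H(211, -203) = ((6*(3 + 170)**2 + 18*170) - 1*22257)/211 = ((6*173**2 + 3060) - 22257)*(1/211) = ((6*29929 + 3060) - 22257)*(1/211) = ((179574 + 3060) - 22257)*(1/211) = (182634 - 22257)*(1/211) = 160377*(1/211) = 160377/211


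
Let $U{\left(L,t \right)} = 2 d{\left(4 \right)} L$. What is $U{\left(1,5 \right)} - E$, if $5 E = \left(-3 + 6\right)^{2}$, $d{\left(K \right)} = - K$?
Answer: $- \frac{49}{5} \approx -9.8$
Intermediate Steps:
$E = \frac{9}{5}$ ($E = \frac{\left(-3 + 6\right)^{2}}{5} = \frac{3^{2}}{5} = \frac{1}{5} \cdot 9 = \frac{9}{5} \approx 1.8$)
$U{\left(L,t \right)} = - 8 L$ ($U{\left(L,t \right)} = 2 \left(-1\right) 4 L = 2 \left(- 4 L\right) = - 8 L$)
$U{\left(1,5 \right)} - E = \left(-8\right) 1 - \frac{9}{5} = -8 - \frac{9}{5} = - \frac{49}{5}$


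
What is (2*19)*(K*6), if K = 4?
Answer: 912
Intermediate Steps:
(2*19)*(K*6) = (2*19)*(4*6) = 38*24 = 912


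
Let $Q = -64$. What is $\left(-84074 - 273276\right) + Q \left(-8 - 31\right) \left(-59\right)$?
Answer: $-504614$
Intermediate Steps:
$\left(-84074 - 273276\right) + Q \left(-8 - 31\right) \left(-59\right) = \left(-84074 - 273276\right) + - 64 \left(-8 - 31\right) \left(-59\right) = -357350 + - 64 \left(-8 - 31\right) \left(-59\right) = -357350 + \left(-64\right) \left(-39\right) \left(-59\right) = -357350 + 2496 \left(-59\right) = -357350 - 147264 = -504614$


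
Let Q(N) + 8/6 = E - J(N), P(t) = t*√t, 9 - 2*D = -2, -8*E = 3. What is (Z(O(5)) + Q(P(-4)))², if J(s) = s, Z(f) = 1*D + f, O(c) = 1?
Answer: -23639/576 + 230*I/3 ≈ -41.04 + 76.667*I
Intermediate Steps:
E = -3/8 (E = -⅛*3 = -3/8 ≈ -0.37500)
D = 11/2 (D = 9/2 - ½*(-2) = 9/2 + 1 = 11/2 ≈ 5.5000)
Z(f) = 11/2 + f (Z(f) = 1*(11/2) + f = 11/2 + f)
P(t) = t^(3/2)
Q(N) = -41/24 - N (Q(N) = -4/3 + (-3/8 - N) = -41/24 - N)
(Z(O(5)) + Q(P(-4)))² = ((11/2 + 1) + (-41/24 - (-4)^(3/2)))² = (13/2 + (-41/24 - (-8)*I))² = (13/2 + (-41/24 + 8*I))² = (115/24 + 8*I)²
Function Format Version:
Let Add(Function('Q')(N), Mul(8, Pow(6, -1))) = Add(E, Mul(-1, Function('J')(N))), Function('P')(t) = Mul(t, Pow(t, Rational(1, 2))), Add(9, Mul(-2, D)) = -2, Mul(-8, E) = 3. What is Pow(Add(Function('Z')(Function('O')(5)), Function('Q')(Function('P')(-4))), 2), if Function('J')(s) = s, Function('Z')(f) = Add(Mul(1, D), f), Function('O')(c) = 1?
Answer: Add(Rational(-23639, 576), Mul(Rational(230, 3), I)) ≈ Add(-41.040, Mul(76.667, I))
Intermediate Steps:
E = Rational(-3, 8) (E = Mul(Rational(-1, 8), 3) = Rational(-3, 8) ≈ -0.37500)
D = Rational(11, 2) (D = Add(Rational(9, 2), Mul(Rational(-1, 2), -2)) = Add(Rational(9, 2), 1) = Rational(11, 2) ≈ 5.5000)
Function('Z')(f) = Add(Rational(11, 2), f) (Function('Z')(f) = Add(Mul(1, Rational(11, 2)), f) = Add(Rational(11, 2), f))
Function('P')(t) = Pow(t, Rational(3, 2))
Function('Q')(N) = Add(Rational(-41, 24), Mul(-1, N)) (Function('Q')(N) = Add(Rational(-4, 3), Add(Rational(-3, 8), Mul(-1, N))) = Add(Rational(-41, 24), Mul(-1, N)))
Pow(Add(Function('Z')(Function('O')(5)), Function('Q')(Function('P')(-4))), 2) = Pow(Add(Add(Rational(11, 2), 1), Add(Rational(-41, 24), Mul(-1, Pow(-4, Rational(3, 2))))), 2) = Pow(Add(Rational(13, 2), Add(Rational(-41, 24), Mul(-1, Mul(-8, I)))), 2) = Pow(Add(Rational(13, 2), Add(Rational(-41, 24), Mul(8, I))), 2) = Pow(Add(Rational(115, 24), Mul(8, I)), 2)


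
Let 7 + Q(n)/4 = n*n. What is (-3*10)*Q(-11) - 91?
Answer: -13771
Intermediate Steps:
Q(n) = -28 + 4*n² (Q(n) = -28 + 4*(n*n) = -28 + 4*n²)
(-3*10)*Q(-11) - 91 = (-3*10)*(-28 + 4*(-11)²) - 91 = -30*(-28 + 4*121) - 91 = -30*(-28 + 484) - 91 = -30*456 - 91 = -13680 - 91 = -13771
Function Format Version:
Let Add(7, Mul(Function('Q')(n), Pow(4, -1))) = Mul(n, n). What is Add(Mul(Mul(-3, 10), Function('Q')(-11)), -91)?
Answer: -13771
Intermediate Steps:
Function('Q')(n) = Add(-28, Mul(4, Pow(n, 2))) (Function('Q')(n) = Add(-28, Mul(4, Mul(n, n))) = Add(-28, Mul(4, Pow(n, 2))))
Add(Mul(Mul(-3, 10), Function('Q')(-11)), -91) = Add(Mul(Mul(-3, 10), Add(-28, Mul(4, Pow(-11, 2)))), -91) = Add(Mul(-30, Add(-28, Mul(4, 121))), -91) = Add(Mul(-30, Add(-28, 484)), -91) = Add(Mul(-30, 456), -91) = Add(-13680, -91) = -13771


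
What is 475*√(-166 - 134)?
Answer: 4750*I*√3 ≈ 8227.2*I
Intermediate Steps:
475*√(-166 - 134) = 475*√(-300) = 475*(10*I*√3) = 4750*I*√3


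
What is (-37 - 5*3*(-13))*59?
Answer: 9322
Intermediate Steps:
(-37 - 5*3*(-13))*59 = (-37 - 15*(-13))*59 = (-37 + 195)*59 = 158*59 = 9322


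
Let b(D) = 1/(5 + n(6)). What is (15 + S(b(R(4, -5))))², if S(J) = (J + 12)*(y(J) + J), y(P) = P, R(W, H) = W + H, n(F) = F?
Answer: 4330561/14641 ≈ 295.78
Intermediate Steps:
R(W, H) = H + W
b(D) = 1/11 (b(D) = 1/(5 + 6) = 1/11)
S(J) = 2*J*(12 + J) (S(J) = (J + 12)*(J + J) = (12 + J)*(2*J) = 2*J*(12 + J))
(15 + S(b(R(4, -5))))² = (15 + 2*(1/11)*(12 + 1/11))² = (15 + 2*(1/11)*(133/11))² = (15 + 266/121)² = (2081/121)² = 4330561/14641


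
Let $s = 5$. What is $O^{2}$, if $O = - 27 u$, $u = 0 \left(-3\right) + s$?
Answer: $18225$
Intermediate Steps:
$u = 5$ ($u = 0 \left(-3\right) + 5 = 0 + 5 = 5$)
$O = -135$ ($O = \left(-27\right) 5 = -135$)
$O^{2} = \left(-135\right)^{2} = 18225$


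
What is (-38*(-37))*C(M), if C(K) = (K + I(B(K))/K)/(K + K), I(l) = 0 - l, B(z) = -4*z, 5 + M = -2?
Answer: 2109/7 ≈ 301.29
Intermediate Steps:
M = -7 (M = -5 - 2 = -7)
I(l) = -l
C(K) = (4 + K)/(2*K) (C(K) = (K + (-(-4)*K)/K)/(K + K) = (K + (4*K)/K)/((2*K)) = (K + 4)*(1/(2*K)) = (4 + K)*(1/(2*K)) = (4 + K)/(2*K))
(-38*(-37))*C(M) = (-38*(-37))*((1/2)*(4 - 7)/(-7)) = 1406*((1/2)*(-1/7)*(-3)) = 1406*(3/14) = 2109/7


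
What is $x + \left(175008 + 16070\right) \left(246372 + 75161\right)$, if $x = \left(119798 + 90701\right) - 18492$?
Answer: $61438074581$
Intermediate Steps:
$x = 192007$ ($x = 210499 - 18492 = 192007$)
$x + \left(175008 + 16070\right) \left(246372 + 75161\right) = 192007 + \left(175008 + 16070\right) \left(246372 + 75161\right) = 192007 + 191078 \cdot 321533 = 192007 + 61437882574 = 61438074581$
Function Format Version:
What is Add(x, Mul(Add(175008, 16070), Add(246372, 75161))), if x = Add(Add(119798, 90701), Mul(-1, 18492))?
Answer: 61438074581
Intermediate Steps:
x = 192007 (x = Add(210499, -18492) = 192007)
Add(x, Mul(Add(175008, 16070), Add(246372, 75161))) = Add(192007, Mul(Add(175008, 16070), Add(246372, 75161))) = Add(192007, Mul(191078, 321533)) = Add(192007, 61437882574) = 61438074581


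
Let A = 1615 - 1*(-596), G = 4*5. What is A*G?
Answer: 44220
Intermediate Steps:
G = 20
A = 2211 (A = 1615 + 596 = 2211)
A*G = 2211*20 = 44220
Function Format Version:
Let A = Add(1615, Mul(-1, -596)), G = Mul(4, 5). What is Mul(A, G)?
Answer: 44220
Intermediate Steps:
G = 20
A = 2211 (A = Add(1615, 596) = 2211)
Mul(A, G) = Mul(2211, 20) = 44220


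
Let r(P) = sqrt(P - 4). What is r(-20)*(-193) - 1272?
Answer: -1272 - 386*I*sqrt(6) ≈ -1272.0 - 945.5*I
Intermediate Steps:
r(P) = sqrt(-4 + P)
r(-20)*(-193) - 1272 = sqrt(-4 - 20)*(-193) - 1272 = sqrt(-24)*(-193) - 1272 = (2*I*sqrt(6))*(-193) - 1272 = -386*I*sqrt(6) - 1272 = -1272 - 386*I*sqrt(6)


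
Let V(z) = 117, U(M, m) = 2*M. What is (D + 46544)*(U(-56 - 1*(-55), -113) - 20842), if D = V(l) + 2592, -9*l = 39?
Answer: -1026629532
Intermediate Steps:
l = -13/3 (l = -⅑*39 = -13/3 ≈ -4.3333)
D = 2709 (D = 117 + 2592 = 2709)
(D + 46544)*(U(-56 - 1*(-55), -113) - 20842) = (2709 + 46544)*(2*(-56 - 1*(-55)) - 20842) = 49253*(2*(-56 + 55) - 20842) = 49253*(2*(-1) - 20842) = 49253*(-2 - 20842) = 49253*(-20844) = -1026629532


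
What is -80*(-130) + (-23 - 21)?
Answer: 10356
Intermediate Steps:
-80*(-130) + (-23 - 21) = 10400 - 44 = 10356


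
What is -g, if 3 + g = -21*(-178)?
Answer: -3735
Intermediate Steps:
g = 3735 (g = -3 - 21*(-178) = -3 + 3738 = 3735)
-g = -1*3735 = -3735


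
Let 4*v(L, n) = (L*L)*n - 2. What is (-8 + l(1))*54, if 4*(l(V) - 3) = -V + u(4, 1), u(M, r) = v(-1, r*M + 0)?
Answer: -1107/4 ≈ -276.75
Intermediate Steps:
v(L, n) = -1/2 + n*L**2/4 (v(L, n) = ((L*L)*n - 2)/4 = (L**2*n - 2)/4 = (n*L**2 - 2)/4 = (-2 + n*L**2)/4 = -1/2 + n*L**2/4)
u(M, r) = -1/2 + M*r/4 (u(M, r) = -1/2 + (1/4)*(r*M + 0)*(-1)**2 = -1/2 + (1/4)*(M*r + 0)*1 = -1/2 + (1/4)*(M*r)*1 = -1/2 + M*r/4)
l(V) = 25/8 - V/4 (l(V) = 3 + (-V + (-1/2 + (1/4)*4*1))/4 = 3 + (-V + (-1/2 + 1))/4 = 3 + (-V + 1/2)/4 = 3 + (1/2 - V)/4 = 3 + (1/8 - V/4) = 25/8 - V/4)
(-8 + l(1))*54 = (-8 + (25/8 - 1/4*1))*54 = (-8 + (25/8 - 1/4))*54 = (-8 + 23/8)*54 = -41/8*54 = -1107/4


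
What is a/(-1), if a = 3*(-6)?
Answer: 18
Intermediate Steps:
a = -18
a/(-1) = -18/(-1) = -1*(-18) = 18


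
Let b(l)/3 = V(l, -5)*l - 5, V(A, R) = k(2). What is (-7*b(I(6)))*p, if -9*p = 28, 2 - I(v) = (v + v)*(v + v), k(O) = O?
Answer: -56644/3 ≈ -18881.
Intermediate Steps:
V(A, R) = 2
I(v) = 2 - 4*v² (I(v) = 2 - (v + v)*(v + v) = 2 - 2*v*2*v = 2 - 4*v²)
p = -28/9 (p = -⅑*28 = -28/9 ≈ -3.1111)
b(l) = -15 + 6*l (b(l) = 3*(2*l - 5) = 3*(-5 + 2*l) = -15 + 6*l)
(-7*b(I(6)))*p = -7*(-15 + 6*(2 - 4*6²))*(-28/9) = -7*(-15 + 6*(2 - 4*36))*(-28/9) = -7*(-15 + 6*(2 - 144))*(-28/9) = -7*(-15 + 6*(-142))*(-28/9) = -7*(-15 - 852)*(-28/9) = -7*(-867)*(-28/9) = 6069*(-28/9) = -56644/3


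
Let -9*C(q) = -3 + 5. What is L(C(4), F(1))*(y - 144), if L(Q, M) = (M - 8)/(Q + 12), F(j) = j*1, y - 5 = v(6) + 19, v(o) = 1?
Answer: 7497/106 ≈ 70.726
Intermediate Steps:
C(q) = -2/9 (C(q) = -(-3 + 5)/9 = -1/9*2 = -2/9)
y = 25 (y = 5 + (1 + 19) = 5 + 20 = 25)
F(j) = j
L(Q, M) = (-8 + M)/(12 + Q)
L(C(4), F(1))*(y - 144) = ((-8 + 1)/(12 - 2/9))*(25 - 144) = (-7/(106/9))*(-119) = ((9/106)*(-7))*(-119) = -63/106*(-119) = 7497/106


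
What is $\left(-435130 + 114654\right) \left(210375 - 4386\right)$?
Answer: $-66014530764$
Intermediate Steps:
$\left(-435130 + 114654\right) \left(210375 - 4386\right) = \left(-320476\right) 205989 = -66014530764$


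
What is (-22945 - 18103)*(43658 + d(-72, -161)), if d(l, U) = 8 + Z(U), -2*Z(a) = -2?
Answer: -1792443016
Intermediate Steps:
Z(a) = 1 (Z(a) = -1/2*(-2) = 1)
d(l, U) = 9 (d(l, U) = 8 + 1 = 9)
(-22945 - 18103)*(43658 + d(-72, -161)) = (-22945 - 18103)*(43658 + 9) = -41048*43667 = -1792443016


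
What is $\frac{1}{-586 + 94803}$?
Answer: $\frac{1}{94217} \approx 1.0614 \cdot 10^{-5}$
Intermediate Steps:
$\frac{1}{-586 + 94803} = \frac{1}{94217}$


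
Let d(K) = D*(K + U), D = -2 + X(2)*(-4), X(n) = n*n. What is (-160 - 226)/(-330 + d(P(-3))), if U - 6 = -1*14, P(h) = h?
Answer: 193/66 ≈ 2.9242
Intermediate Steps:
X(n) = n²
U = -8 (U = 6 - 1*14 = 6 - 14 = -8)
D = -18 (D = -2 + 2²*(-4) = -2 + 4*(-4) = -2 - 16 = -18)
d(K) = 144 - 18*K (d(K) = -18*(K - 8) = -18*(-8 + K) = 144 - 18*K)
(-160 - 226)/(-330 + d(P(-3))) = (-160 - 226)/(-330 + (144 - 18*(-3))) = -386/(-330 + (144 + 54)) = -386/(-330 + 198) = -386/(-132) = -386*(-1/132) = 193/66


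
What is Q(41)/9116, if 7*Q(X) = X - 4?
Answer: 37/63812 ≈ 0.00057983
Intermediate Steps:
Q(X) = -4/7 + X/7 (Q(X) = (X - 4)/7 = (-4 + X)/7 = -4/7 + X/7)
Q(41)/9116 = (-4/7 + (1/7)*41)/9116 = (-4/7 + 41/7)*(1/9116) = (37/7)*(1/9116) = 37/63812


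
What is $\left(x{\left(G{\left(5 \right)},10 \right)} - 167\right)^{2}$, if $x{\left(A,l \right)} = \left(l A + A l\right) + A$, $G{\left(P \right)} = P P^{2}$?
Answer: $6041764$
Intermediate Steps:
$G{\left(P \right)} = P^{3}$
$x{\left(A,l \right)} = A + 2 A l$ ($x{\left(A,l \right)} = \left(A l + A l\right) + A = 2 A l + A = A + 2 A l$)
$\left(x{\left(G{\left(5 \right)},10 \right)} - 167\right)^{2} = \left(5^{3} \left(1 + 2 \cdot 10\right) - 167\right)^{2} = \left(125 \left(1 + 20\right) - 167\right)^{2} = \left(125 \cdot 21 - 167\right)^{2} = \left(2625 - 167\right)^{2} = 2458^{2} = 6041764$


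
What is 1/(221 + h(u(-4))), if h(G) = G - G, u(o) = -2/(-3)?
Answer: 1/221 ≈ 0.0045249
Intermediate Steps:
u(o) = 2/3 (u(o) = -2*(-1/3) = 2/3)
h(G) = 0
1/(221 + h(u(-4))) = 1/(221 + 0) = 1/221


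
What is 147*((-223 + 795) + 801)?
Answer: 201831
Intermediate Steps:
147*((-223 + 795) + 801) = 147*(572 + 801) = 147*1373 = 201831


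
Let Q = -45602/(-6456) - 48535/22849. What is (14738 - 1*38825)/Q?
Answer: -1776574549764/364309069 ≈ -4876.6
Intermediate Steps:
Q = 364309069/73756572 (Q = -45602*(-1/6456) - 48535*1/22849 = 22801/3228 - 48535/22849 = 364309069/73756572 ≈ 4.9393)
(14738 - 1*38825)/Q = (14738 - 1*38825)/(364309069/73756572) = (14738 - 38825)*(73756572/364309069) = -24087*73756572/364309069 = -1776574549764/364309069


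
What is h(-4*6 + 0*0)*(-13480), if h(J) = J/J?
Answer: -13480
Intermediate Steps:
h(J) = 1
h(-4*6 + 0*0)*(-13480) = 1*(-13480) = -13480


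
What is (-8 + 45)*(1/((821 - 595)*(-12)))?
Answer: -37/2712 ≈ -0.013643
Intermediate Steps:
(-8 + 45)*(1/((821 - 595)*(-12))) = 37*(-1/12/226) = 37*((1/226)*(-1/12)) = 37*(-1/2712) = -37/2712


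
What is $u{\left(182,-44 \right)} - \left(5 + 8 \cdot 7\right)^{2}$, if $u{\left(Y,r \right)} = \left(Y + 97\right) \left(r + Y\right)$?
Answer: $34781$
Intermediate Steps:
$u{\left(Y,r \right)} = \left(97 + Y\right) \left(Y + r\right)$
$u{\left(182,-44 \right)} - \left(5 + 8 \cdot 7\right)^{2} = \left(182^{2} + 97 \cdot 182 + 97 \left(-44\right) + 182 \left(-44\right)\right) - \left(5 + 8 \cdot 7\right)^{2} = \left(33124 + 17654 - 4268 - 8008\right) - \left(5 + 56\right)^{2} = 38502 - 61^{2} = 38502 - 3721 = 34781$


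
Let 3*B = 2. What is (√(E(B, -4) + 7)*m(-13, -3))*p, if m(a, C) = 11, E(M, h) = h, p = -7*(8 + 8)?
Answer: -1232*√3 ≈ -2133.9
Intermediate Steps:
B = ⅔ (B = (⅓)*2 = ⅔ ≈ 0.66667)
p = -112 (p = -7*16 = -112)
(√(E(B, -4) + 7)*m(-13, -3))*p = (√(-4 + 7)*11)*(-112) = (√3*11)*(-112) = (11*√3)*(-112) = -1232*√3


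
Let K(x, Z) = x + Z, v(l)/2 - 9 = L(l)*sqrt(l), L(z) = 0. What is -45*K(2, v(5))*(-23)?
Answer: 20700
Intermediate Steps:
v(l) = 18 (v(l) = 18 + 2*(0*sqrt(l)) = 18 + 2*0 = 18 + 0 = 18)
K(x, Z) = Z + x
-45*K(2, v(5))*(-23) = -45*(18 + 2)*(-23) = -45*20*(-23) = -900*(-23) = 20700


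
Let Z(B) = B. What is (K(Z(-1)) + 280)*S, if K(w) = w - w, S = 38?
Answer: 10640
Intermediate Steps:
K(w) = 0
(K(Z(-1)) + 280)*S = (0 + 280)*38 = 280*38 = 10640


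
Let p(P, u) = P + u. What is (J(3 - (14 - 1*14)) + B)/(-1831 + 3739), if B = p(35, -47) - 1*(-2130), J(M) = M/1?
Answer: 707/636 ≈ 1.1116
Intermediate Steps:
J(M) = M (J(M) = M*1 = M)
B = 2118 (B = (35 - 47) - 1*(-2130) = -12 + 2130 = 2118)
(J(3 - (14 - 1*14)) + B)/(-1831 + 3739) = ((3 - (14 - 1*14)) + 2118)/(-1831 + 3739) = ((3 - (14 - 14)) + 2118)/1908 = ((3 - 1*0) + 2118)*(1/1908) = ((3 + 0) + 2118)*(1/1908) = (3 + 2118)*(1/1908) = 2121*(1/1908) = 707/636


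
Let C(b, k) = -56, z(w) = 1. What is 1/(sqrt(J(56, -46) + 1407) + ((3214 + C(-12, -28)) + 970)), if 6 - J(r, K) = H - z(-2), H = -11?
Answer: 1376/5679653 - 5*sqrt(57)/17038959 ≈ 0.00024005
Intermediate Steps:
J(r, K) = 18 (J(r, K) = 6 - (-11 - 1*1) = 6 - (-11 - 1) = 6 - 1*(-12) = 6 + 12 = 18)
1/(sqrt(J(56, -46) + 1407) + ((3214 + C(-12, -28)) + 970)) = 1/(sqrt(18 + 1407) + ((3214 - 56) + 970)) = 1/(sqrt(1425) + (3158 + 970)) = 1/(5*sqrt(57) + 4128) = 1/(4128 + 5*sqrt(57))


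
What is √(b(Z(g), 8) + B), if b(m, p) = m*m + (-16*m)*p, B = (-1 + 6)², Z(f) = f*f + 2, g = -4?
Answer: I*√1955 ≈ 44.215*I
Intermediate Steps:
Z(f) = 2 + f² (Z(f) = f² + 2 = 2 + f²)
B = 25 (B = 5² = 25)
b(m, p) = m² - 16*m*p
√(b(Z(g), 8) + B) = √((2 + (-4)²)*((2 + (-4)²) - 16*8) + 25) = √((2 + 16)*((2 + 16) - 128) + 25) = √(18*(18 - 128) + 25) = √(18*(-110) + 25) = √(-1980 + 25) = √(-1955) = I*√1955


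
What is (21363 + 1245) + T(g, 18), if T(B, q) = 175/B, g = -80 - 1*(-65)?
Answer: 67789/3 ≈ 22596.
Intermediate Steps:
g = -15 (g = -80 + 65 = -15)
(21363 + 1245) + T(g, 18) = (21363 + 1245) + 175/(-15) = 22608 + 175*(-1/15) = 22608 - 35/3 = 67789/3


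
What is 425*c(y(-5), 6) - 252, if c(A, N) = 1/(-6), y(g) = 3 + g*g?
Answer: -1937/6 ≈ -322.83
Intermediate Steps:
y(g) = 3 + g²
c(A, N) = -⅙
425*c(y(-5), 6) - 252 = 425*(-⅙) - 252 = -425/6 - 252 = -1937/6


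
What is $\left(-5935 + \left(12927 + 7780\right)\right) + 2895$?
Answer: $17667$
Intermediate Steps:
$\left(-5935 + \left(12927 + 7780\right)\right) + 2895 = \left(-5935 + 20707\right) + 2895 = 14772 + 2895 = 17667$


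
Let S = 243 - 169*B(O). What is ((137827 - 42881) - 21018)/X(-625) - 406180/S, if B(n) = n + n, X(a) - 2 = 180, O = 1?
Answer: 8094792/1729 ≈ 4681.8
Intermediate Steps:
X(a) = 182 (X(a) = 2 + 180 = 182)
B(n) = 2*n
S = -95 (S = 243 - 338 = -95)
((137827 - 42881) - 21018)/X(-625) - 406180/S = ((137827 - 42881) - 21018)/182 - 406180/(-95) = (94946 - 21018)*(1/182) - 406180*(-1/95) = 73928*(1/182) + 81236/19 = 36964/91 + 81236/19 = 8094792/1729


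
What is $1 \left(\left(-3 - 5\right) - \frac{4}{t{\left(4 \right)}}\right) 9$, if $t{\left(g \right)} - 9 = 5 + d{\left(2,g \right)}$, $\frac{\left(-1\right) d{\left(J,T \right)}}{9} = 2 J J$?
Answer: $- \frac{2070}{29} \approx -71.379$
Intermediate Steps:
$d{\left(J,T \right)} = - 18 J^{2}$ ($d{\left(J,T \right)} = - 9 \cdot 2 J J = - 9 \cdot 2 J^{2} = - 18 J^{2}$)
$t{\left(g \right)} = -58$ ($t{\left(g \right)} = 9 + \left(5 - 18 \cdot 2^{2}\right) = 9 + \left(5 - 72\right) = 9 - 67 = -58$)
$1 \left(\left(-3 - 5\right) - \frac{4}{t{\left(4 \right)}}\right) 9 = 1 \left(\left(-3 - 5\right) - \frac{4}{-58}\right) 9 = 1 \left(-8 - - \frac{2}{29}\right) 9 = 1 \left(-8 + \frac{2}{29}\right) 9 = 1 \left(- \frac{230}{29}\right) 9 = \left(- \frac{230}{29}\right) 9 = - \frac{2070}{29}$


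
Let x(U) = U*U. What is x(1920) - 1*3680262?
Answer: 6138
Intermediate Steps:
x(U) = U²
x(1920) - 1*3680262 = 1920² - 1*3680262 = 3686400 - 3680262 = 6138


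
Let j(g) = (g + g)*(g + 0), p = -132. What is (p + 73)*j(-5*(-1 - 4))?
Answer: -73750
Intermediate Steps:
j(g) = 2*g² (j(g) = (2*g)*g = 2*g²)
(p + 73)*j(-5*(-1 - 4)) = (-132 + 73)*(2*(-5*(-1 - 4))²) = -118*(-5*(-5))² = -118*25² = -118*625 = -59*1250 = -73750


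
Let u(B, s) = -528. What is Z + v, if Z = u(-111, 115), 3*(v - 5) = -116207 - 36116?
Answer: -153892/3 ≈ -51297.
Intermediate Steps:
v = -152308/3 (v = 5 + (-116207 - 36116)/3 = 5 + (1/3)*(-152323) = 5 - 152323/3 = -152308/3 ≈ -50769.)
Z = -528
Z + v = -528 - 152308/3 = -153892/3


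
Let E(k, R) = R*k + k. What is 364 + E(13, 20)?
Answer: 637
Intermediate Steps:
E(k, R) = k + R*k
364 + E(13, 20) = 364 + 13*(1 + 20) = 364 + 13*21 = 364 + 273 = 637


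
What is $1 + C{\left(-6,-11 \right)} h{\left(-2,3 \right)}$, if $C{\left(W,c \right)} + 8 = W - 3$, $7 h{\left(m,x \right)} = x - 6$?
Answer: $\frac{58}{7} \approx 8.2857$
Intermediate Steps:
$h{\left(m,x \right)} = - \frac{6}{7} + \frac{x}{7}$ ($h{\left(m,x \right)} = \frac{x - 6}{7} = \frac{-6 + x}{7} = - \frac{6}{7} + \frac{x}{7}$)
$C{\left(W,c \right)} = -11 + W$ ($C{\left(W,c \right)} = -8 + \left(W - 3\right) = -8 + \left(-3 + W\right) = -11 + W$)
$1 + C{\left(-6,-11 \right)} h{\left(-2,3 \right)} = 1 + \left(-11 - 6\right) \left(- \frac{6}{7} + \frac{1}{7} \cdot 3\right) = 1 - 17 \left(- \frac{6}{7} + \frac{3}{7}\right) = 1 - - \frac{51}{7} = 1 + \frac{51}{7} = \frac{58}{7}$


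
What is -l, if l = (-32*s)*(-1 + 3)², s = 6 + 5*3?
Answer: 2688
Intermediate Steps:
s = 21 (s = 6 + 15 = 21)
l = -2688 (l = (-32*21)*(-1 + 3)² = -672*2² = -672*4 = -2688)
-l = -1*(-2688) = 2688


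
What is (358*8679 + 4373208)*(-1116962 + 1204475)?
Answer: 654622618770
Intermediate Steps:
(358*8679 + 4373208)*(-1116962 + 1204475) = (3107082 + 4373208)*87513 = 7480290*87513 = 654622618770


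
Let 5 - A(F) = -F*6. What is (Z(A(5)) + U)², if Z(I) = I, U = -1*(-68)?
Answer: 10609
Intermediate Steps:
A(F) = 5 + 6*F (A(F) = 5 - (-F)*6 = 5 - (-6)*F = 5 + 6*F)
U = 68
(Z(A(5)) + U)² = ((5 + 6*5) + 68)² = ((5 + 30) + 68)² = (35 + 68)² = 103² = 10609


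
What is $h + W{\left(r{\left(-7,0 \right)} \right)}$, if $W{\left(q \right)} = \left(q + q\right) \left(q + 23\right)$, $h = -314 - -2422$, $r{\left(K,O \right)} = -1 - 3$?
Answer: $1956$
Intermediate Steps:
$r{\left(K,O \right)} = -4$
$h = 2108$ ($h = -314 + 2422 = 2108$)
$W{\left(q \right)} = 2 q \left(23 + q\right)$
$h + W{\left(r{\left(-7,0 \right)} \right)} = 2108 + 2 \left(-4\right) \left(23 - 4\right) = 2108 + 2 \left(-4\right) 19 = 2108 - 152 = 1956$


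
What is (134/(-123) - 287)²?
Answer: 1255639225/15129 ≈ 82996.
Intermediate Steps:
(134/(-123) - 287)² = (134*(-1/123) - 287)² = (-134/123 - 287)² = (-35435/123)² = 1255639225/15129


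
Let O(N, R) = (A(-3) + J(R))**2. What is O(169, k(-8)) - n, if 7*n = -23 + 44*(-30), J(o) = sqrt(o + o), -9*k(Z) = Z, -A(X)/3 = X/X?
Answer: 12262/63 ≈ 194.64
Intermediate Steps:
A(X) = -3 (A(X) = -3*X/X = -3*1 = -3)
k(Z) = -Z/9
J(o) = sqrt(2)*sqrt(o) (J(o) = sqrt(2*o) = sqrt(2)*sqrt(o))
O(N, R) = (-3 + sqrt(2)*sqrt(R))**2
n = -1343/7 (n = (-23 + 44*(-30))/7 = (-23 - 1320)/7 = (1/7)*(-1343) = -1343/7 ≈ -191.86)
O(169, k(-8)) - n = (-3 + sqrt(2)*sqrt(-1/9*(-8)))**2 - 1*(-1343/7) = (-3 + sqrt(2)*sqrt(8/9))**2 + 1343/7 = (-3 + sqrt(2)*(2*sqrt(2)/3))**2 + 1343/7 = (-3 + 4/3)**2 + 1343/7 = (-5/3)**2 + 1343/7 = 25/9 + 1343/7 = 12262/63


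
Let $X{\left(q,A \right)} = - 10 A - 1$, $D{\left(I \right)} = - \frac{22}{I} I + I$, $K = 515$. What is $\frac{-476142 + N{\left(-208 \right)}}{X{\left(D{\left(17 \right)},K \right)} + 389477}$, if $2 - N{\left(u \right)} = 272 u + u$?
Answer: $- \frac{209678}{192163} \approx -1.0911$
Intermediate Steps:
$N{\left(u \right)} = 2 - 273 u$ ($N{\left(u \right)} = 2 - \left(272 u + u\right) = 2 - 273 u$)
$D{\left(I \right)} = -22 + I$
$X{\left(q,A \right)} = -1 - 10 A$
$\frac{-476142 + N{\left(-208 \right)}}{X{\left(D{\left(17 \right)},K \right)} + 389477} = \frac{-476142 + \left(2 - -56784\right)}{\left(-1 - 5150\right) + 389477} = \frac{-476142 + \left(2 + 56784\right)}{\left(-1 - 5150\right) + 389477} = \frac{-476142 + 56786}{-5151 + 389477} = - \frac{419356}{384326} = \left(-419356\right) \frac{1}{384326} = - \frac{209678}{192163}$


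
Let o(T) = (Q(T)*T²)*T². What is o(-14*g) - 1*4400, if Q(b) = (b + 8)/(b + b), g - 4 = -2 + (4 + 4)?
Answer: 181099600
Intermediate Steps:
g = 10 (g = 4 + (-2 + (4 + 4)) = 4 + (-2 + 8) = 4 + 6 = 10)
Q(b) = (8 + b)/(2*b) (Q(b) = (8 + b)/((2*b)) = (8 + b)*(1/(2*b)) = (8 + b)/(2*b))
o(T) = T³*(8 + T)/2 (o(T) = (((8 + T)/(2*T))*T²)*T² = (T*(8 + T)/2)*T² = T³*(8 + T)/2)
o(-14*g) - 1*4400 = (-14*10)³*(8 - 14*10)/2 - 1*4400 = (½)*(-140)³*(8 - 140) - 4400 = (½)*(-2744000)*(-132) - 4400 = 181104000 - 4400 = 181099600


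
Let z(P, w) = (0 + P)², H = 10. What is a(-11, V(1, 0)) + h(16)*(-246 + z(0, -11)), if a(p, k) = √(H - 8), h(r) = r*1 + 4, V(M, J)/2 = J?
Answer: -4920 + √2 ≈ -4918.6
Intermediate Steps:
z(P, w) = P²
V(M, J) = 2*J
h(r) = 4 + r (h(r) = r + 4 = 4 + r)
a(p, k) = √2 (a(p, k) = √(10 - 8) = √2)
a(-11, V(1, 0)) + h(16)*(-246 + z(0, -11)) = √2 + (4 + 16)*(-246 + 0²) = √2 + 20*(-246 + 0) = √2 + 20*(-246) = √2 - 4920 = -4920 + √2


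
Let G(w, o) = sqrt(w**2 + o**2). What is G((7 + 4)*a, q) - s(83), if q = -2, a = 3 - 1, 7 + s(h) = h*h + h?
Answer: -6965 + 2*sqrt(122) ≈ -6942.9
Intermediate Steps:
s(h) = -7 + h + h**2 (s(h) = -7 + (h*h + h) = -7 + (h**2 + h) = -7 + (h + h**2) = -7 + h + h**2)
a = 2
G(w, o) = sqrt(o**2 + w**2)
G((7 + 4)*a, q) - s(83) = sqrt((-2)**2 + ((7 + 4)*2)**2) - (-7 + 83 + 83**2) = sqrt(4 + (11*2)**2) - (-7 + 83 + 6889) = sqrt(4 + 22**2) - 1*6965 = sqrt(4 + 484) - 6965 = sqrt(488) - 6965 = 2*sqrt(122) - 6965 = -6965 + 2*sqrt(122)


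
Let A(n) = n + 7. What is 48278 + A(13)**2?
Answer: 48678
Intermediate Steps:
A(n) = 7 + n
48278 + A(13)**2 = 48278 + (7 + 13)**2 = 48278 + 20**2 = 48278 + 400 = 48678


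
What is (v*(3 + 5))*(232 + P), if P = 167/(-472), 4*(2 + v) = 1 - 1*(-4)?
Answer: -328011/236 ≈ -1389.9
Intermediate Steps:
v = -¾ (v = -2 + (1 - 1*(-4))/4 = -2 + (1 + 4)/4 = -2 + (¼)*5 = -2 + 5/4 = -¾ ≈ -0.75000)
P = -167/472 (P = 167*(-1/472) = -167/472 ≈ -0.35381)
(v*(3 + 5))*(232 + P) = (-3*(3 + 5)/4)*(232 - 167/472) = -¾*8*(109337/472) = -6*109337/472 = -328011/236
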